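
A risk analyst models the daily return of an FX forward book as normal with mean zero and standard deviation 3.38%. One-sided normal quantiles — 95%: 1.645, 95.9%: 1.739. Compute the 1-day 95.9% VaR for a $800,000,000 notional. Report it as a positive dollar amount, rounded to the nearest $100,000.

VaR = z·σ = 1.739 × 3.38% = 5.878%.
On $800,000,000: 0.05878 × $800,000,000 = $47,024,000.

$47,000,000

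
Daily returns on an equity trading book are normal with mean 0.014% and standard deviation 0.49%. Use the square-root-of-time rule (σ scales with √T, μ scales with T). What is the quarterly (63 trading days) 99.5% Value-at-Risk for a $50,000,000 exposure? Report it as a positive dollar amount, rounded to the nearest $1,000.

$4,568,000

At 99.5%, z = 2.576.
σ_{63d} = 0.49% × √63 = 3.889%; μ_{63d} = 63 × 0.014% = 0.882%.
VaR = −(0.882%) + 2.576 × 3.889% = 9.136%.
On $50,000,000: 0.09136 × $50,000,000 = $4,568,000.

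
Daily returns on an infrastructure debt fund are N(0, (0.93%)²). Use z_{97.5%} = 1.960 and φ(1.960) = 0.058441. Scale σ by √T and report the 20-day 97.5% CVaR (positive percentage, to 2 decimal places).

9.72%

σ_{20d} = 0.93% × √20 = 4.159%.
ES multiplier = φ(z)/(1−α) = 0.058441/0.025 = 2.338.
ES = 4.159% × 2.338 = 9.724%.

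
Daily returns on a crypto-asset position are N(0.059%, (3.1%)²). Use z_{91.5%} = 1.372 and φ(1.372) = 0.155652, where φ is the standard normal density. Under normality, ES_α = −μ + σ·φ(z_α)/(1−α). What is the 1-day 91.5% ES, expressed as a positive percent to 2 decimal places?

5.62%

Tail multiplier: φ(z)/(1−α) = 0.155652 / 0.085 = 1.831.
ES = −(0.059%) + 3.1% × 1.831 = 5.617%.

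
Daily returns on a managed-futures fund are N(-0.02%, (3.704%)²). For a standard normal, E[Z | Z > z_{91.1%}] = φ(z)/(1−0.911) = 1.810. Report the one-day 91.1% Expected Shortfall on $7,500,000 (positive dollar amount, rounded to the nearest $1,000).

$504,000

ES = −(-0.02%) + 3.704% × 1.810 = 6.724%.
On $7,500,000: 0.06724 × $7,500,000 = $504,300.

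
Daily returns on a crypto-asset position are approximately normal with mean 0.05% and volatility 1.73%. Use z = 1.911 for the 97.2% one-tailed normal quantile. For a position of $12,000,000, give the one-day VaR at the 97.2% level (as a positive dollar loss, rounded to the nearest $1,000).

VaR = −μ + z·σ = −(0.05%) + 1.911 × 1.73% = 3.256%.
On $12,000,000: 0.03256 × $12,000,000 = $390,720.

$391,000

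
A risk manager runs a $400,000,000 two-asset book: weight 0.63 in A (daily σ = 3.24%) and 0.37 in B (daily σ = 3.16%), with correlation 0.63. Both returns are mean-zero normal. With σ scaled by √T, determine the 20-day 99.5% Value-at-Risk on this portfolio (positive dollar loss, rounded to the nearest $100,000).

σ_p = √(0.63²·3.24² + 0.37²·3.16² + 2·0.63·0.63·0.37·3.24·3.16) = 2.922%.
σ_{20d} = 2.922% × √20 = 13.068%.
z(99.5%) = 2.576.
VaR = 2.576 × 13.068% = 33.663%; on $400,000,000 that is $134,652,000.

$134,700,000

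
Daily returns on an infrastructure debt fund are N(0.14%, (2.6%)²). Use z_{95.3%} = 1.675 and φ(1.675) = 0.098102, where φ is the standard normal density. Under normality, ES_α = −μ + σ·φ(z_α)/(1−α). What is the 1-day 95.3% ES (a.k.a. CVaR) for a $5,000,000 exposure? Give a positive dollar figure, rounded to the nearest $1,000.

$264,000

Tail multiplier: φ(z)/(1−α) = 0.098102 / 0.047 = 2.087.
ES = −(0.14%) + 2.6% × 2.087 = 5.286%.
On $5,000,000: 0.05286 × $5,000,000 = $264,300.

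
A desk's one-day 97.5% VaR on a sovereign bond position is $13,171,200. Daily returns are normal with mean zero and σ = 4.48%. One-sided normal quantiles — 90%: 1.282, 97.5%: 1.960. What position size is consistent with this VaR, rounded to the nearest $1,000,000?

VaR as a fraction of value: z·σ = 1.960 × 4.48% = 8.7808%.
Position = $13,171,200 / 0.087808 = $150,000,000.

$150,000,000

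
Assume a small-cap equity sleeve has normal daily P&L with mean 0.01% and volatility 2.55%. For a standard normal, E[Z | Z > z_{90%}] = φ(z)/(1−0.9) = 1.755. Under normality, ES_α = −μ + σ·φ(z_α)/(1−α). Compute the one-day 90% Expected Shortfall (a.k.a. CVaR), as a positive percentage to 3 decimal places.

ES = −(0.01%) + 2.55% × 1.755 = 4.465%.

4.465%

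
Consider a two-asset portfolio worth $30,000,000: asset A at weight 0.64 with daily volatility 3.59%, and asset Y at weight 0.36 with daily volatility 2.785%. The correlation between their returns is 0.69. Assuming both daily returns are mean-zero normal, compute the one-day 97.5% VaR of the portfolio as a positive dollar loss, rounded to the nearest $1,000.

σ_p² = 0.64²·3.59² + 0.36²·2.785² + 2·0.69·0.64·0.36·3.59·2.785 = 9.4631 (%²).
σ_p = √9.4631 = 3.076%.
At 97.5%, z = 1.960.
VaR = 1.960 × 3.076% = 6.029%; on $30,000,000 that is $1,808,700.

$1,809,000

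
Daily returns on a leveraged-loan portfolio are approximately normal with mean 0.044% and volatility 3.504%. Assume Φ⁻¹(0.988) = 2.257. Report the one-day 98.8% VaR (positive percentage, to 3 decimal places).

7.865%

VaR = −μ + z·σ = −(0.044%) + 2.257 × 3.504% = 7.865%.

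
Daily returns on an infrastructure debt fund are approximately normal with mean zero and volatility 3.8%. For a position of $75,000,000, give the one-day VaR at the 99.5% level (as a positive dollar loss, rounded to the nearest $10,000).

$7,340,000

At 99.5% one-sided, z = 2.576.
VaR = z·σ = 2.576 × 3.8% = 9.789%.
On $75,000,000: 0.09789 × $75,000,000 = $7,341,750.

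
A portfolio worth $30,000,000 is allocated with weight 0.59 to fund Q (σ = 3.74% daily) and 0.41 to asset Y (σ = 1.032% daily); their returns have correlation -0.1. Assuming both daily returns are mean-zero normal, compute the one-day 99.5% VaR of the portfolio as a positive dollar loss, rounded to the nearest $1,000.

$1,704,000

σ_p² = 0.59²·3.74² + 0.41²·1.032² + 2·-0.1·0.59·0.41·3.74·1.032 = 4.8614 (%²).
σ_p = √4.8614 = 2.205%.
At 99.5%, z = 2.576.
VaR = 2.576 × 2.205% = 5.680%; on $30,000,000 that is $1,704,000.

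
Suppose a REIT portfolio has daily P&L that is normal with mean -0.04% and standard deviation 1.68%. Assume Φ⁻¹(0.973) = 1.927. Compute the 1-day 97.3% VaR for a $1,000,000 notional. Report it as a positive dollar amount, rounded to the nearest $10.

VaR = −μ + z·σ = −(-0.04%) + 1.927 × 1.68% = 3.277%.
On $1,000,000: 0.03277 × $1,000,000 = $32,770.

$32,770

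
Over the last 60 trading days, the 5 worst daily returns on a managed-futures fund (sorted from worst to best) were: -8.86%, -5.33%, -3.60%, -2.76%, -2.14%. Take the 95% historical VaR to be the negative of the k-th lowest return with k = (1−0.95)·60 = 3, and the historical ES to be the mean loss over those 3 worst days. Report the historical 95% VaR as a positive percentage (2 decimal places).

k = 3; the 3rd lowest return is -3.60%, so VaR = 3.60%.

3.60%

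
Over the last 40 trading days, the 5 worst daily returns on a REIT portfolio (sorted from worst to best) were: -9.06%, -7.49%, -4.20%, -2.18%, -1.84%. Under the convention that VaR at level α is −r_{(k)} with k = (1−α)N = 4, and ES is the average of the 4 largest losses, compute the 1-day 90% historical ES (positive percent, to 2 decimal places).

5.73%

The 4 worst returns sum to -22.93%.
ES = −(-22.93%) / 4 = 5.7325% ≈ 5.73%.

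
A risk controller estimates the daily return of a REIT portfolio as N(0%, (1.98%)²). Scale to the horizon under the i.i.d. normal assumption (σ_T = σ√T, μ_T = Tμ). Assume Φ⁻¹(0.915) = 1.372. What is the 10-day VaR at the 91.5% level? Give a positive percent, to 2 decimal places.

8.59%

σ_{10d} = 1.98% × √10 = 6.261%.
VaR = 1.372 × 6.261% = 8.590%.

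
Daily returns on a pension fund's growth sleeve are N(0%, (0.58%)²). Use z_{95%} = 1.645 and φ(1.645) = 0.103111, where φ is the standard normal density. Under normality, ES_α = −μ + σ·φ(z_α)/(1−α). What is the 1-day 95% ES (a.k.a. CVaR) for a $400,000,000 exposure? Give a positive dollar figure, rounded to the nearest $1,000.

Tail multiplier: φ(z)/(1−α) = 0.103111 / 0.05 = 2.062.
ES = 0.58% × 2.062 = 1.196%.
On $400,000,000: 0.01196 × $400,000,000 = $4,784,000.

$4,784,000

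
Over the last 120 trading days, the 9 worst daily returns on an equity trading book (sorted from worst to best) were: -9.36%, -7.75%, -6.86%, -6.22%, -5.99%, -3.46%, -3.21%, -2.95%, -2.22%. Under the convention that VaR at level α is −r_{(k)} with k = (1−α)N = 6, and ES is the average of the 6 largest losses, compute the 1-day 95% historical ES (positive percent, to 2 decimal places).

6.61%

The 6 worst returns sum to -39.64%.
ES = −(-39.64%) / 6 = 6.6066…% ≈ 6.61%.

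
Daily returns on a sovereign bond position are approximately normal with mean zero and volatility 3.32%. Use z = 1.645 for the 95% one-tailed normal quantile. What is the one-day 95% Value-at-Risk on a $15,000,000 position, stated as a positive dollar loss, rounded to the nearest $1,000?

VaR = z·σ = 1.645 × 3.32% = 5.461%.
On $15,000,000: 0.05461 × $15,000,000 = $819,150.

$819,000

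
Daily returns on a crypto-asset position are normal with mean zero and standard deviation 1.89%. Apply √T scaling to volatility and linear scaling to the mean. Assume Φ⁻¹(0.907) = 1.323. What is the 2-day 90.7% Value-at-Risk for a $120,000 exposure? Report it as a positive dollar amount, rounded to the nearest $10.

σ_{2d} = 1.89% × √2 = 2.673%.
VaR = 1.323 × 2.673% = 3.536%.
On $120,000: 0.03536 × $120,000 = $4,243.

$4,240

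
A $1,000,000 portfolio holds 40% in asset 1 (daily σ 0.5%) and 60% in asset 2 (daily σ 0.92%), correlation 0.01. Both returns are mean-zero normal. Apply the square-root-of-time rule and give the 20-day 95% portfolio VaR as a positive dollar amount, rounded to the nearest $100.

$43,300

σ_p = √(0.4²·0.5² + 0.6²·0.92² + 2·0.01·0.4·0.6·0.5·0.92) = 0.589%.
σ_{20d} = 0.589% × √20 = 2.634%.
z(95%) = 1.645.
VaR = 1.645 × 2.634% = 4.333%; on $1,000,000 that is $43,330.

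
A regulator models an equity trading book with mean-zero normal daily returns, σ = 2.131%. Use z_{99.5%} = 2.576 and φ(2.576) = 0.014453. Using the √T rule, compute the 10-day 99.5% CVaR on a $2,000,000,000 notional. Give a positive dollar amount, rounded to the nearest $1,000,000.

σ_{10d} = 2.131% × √10 = 6.739%.
ES multiplier = φ(z)/(1−α) = 0.014453/0.005 = 2.891.
ES = 6.739% × 2.891 = 19.482%; on $2,000,000,000: $389,640,000.

$390,000,000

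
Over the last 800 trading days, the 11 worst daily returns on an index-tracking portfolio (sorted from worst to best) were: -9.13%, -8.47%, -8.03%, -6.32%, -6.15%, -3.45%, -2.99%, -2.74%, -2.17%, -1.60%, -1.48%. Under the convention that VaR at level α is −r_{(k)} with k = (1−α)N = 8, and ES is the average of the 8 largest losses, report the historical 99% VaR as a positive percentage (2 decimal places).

k = 8; the 8th lowest return is -2.74%, so VaR = 2.74%.

2.74%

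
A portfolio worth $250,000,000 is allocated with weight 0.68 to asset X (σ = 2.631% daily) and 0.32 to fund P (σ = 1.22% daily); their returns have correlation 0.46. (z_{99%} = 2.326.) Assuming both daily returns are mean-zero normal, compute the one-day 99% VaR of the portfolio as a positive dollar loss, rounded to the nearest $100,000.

$11,600,000

σ_p² = 0.68²·2.631² + 0.32²·1.22² + 2·0.46·0.68·0.32·2.631·1.22 = 3.9958 (%²).
σ_p = √3.9958 = 1.999%.
VaR = 2.326 × 1.999% = 4.650%; on $250,000,000 that is $11,625,000.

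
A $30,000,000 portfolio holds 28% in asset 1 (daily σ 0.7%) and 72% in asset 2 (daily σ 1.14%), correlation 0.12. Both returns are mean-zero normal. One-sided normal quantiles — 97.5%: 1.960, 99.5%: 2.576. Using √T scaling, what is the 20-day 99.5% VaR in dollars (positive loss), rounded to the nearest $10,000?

σ_p = √(0.28²·0.7² + 0.72²·1.14² + 2·0.12·0.28·0.72·0.7·1.14) = 0.866%.
σ_{20d} = 0.866% × √20 = 3.873%.
VaR = 2.576 × 3.873% = 9.977%; on $30,000,000 that is $2,993,100.

$2,990,000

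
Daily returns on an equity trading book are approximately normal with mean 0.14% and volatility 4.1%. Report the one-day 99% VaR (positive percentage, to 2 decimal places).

At 99% one-sided, z = 2.326.
VaR = −μ + z·σ = −(0.14%) + 2.326 × 4.1% = 9.397%.

9.40%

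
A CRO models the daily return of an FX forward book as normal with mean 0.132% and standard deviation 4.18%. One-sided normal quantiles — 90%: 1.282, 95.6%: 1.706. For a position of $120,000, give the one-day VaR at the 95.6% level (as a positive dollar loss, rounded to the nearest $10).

VaR = −μ + z·σ = −(0.132%) + 1.706 × 4.18% = 6.999%.
On $120,000: 0.06999 × $120,000 = $8,399.

$8,400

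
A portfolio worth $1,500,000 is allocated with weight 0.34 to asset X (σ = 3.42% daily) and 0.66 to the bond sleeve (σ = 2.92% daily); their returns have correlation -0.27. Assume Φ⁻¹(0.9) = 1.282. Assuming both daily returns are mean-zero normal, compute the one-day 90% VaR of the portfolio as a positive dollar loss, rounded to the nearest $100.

$37,800

σ_p² = 0.34²·3.42² + 0.66²·2.92² + 2·-0.27·0.34·0.66·3.42·2.92 = 3.8561 (%²).
σ_p = √3.8561 = 1.964%.
VaR = 1.282 × 1.964% = 2.518%; on $1,500,000 that is $37,770.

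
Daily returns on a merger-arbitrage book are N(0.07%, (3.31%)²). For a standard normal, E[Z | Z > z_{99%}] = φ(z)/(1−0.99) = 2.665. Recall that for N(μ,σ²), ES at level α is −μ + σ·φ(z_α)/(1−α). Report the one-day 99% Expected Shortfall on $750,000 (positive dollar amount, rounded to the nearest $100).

$65,600

ES = −(0.07%) + 3.31% × 2.665 = 8.751%.
On $750,000: 0.08751 × $750,000 = $65,632.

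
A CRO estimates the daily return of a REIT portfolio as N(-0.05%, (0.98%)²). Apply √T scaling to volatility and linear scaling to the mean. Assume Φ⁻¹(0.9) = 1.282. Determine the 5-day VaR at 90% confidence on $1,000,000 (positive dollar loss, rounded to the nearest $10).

$30,590

σ_{5d} = 0.98% × √5 = 2.191%; μ_{5d} = 5 × -0.05% = -0.250%.
VaR = −(-0.250%) + 1.282 × 2.191% = 3.059%.
On $1,000,000: 0.03059 × $1,000,000 = $30,590.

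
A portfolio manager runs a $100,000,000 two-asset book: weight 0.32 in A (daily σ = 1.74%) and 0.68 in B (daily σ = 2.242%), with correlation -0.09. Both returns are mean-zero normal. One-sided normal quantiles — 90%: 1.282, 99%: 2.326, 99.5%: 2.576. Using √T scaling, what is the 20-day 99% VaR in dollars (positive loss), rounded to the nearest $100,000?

$16,400,000

σ_p = √(0.32²·1.74² + 0.68²·2.242² + 2·-0.09·0.32·0.68·1.74·2.242) = 1.575%.
σ_{20d} = 1.575% × √20 = 7.044%.
VaR = 2.326 × 7.044% = 16.384%; on $100,000,000 that is $16,384,000.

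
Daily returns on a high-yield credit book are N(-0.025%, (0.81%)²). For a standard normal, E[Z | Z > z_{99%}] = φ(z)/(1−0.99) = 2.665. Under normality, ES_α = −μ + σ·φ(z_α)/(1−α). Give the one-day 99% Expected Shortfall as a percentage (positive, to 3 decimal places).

ES = −(-0.025%) + 0.81% × 2.665 = 2.184%.

2.184%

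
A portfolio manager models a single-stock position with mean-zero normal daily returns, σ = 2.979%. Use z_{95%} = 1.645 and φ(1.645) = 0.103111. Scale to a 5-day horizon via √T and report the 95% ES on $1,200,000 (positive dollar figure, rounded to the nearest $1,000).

$165,000

σ_{5d} = 2.979% × √5 = 6.661%.
ES multiplier = φ(z)/(1−α) = 0.103111/0.05 = 2.062.
ES = 6.661% × 2.062 = 13.735%; on $1,200,000: $164,820.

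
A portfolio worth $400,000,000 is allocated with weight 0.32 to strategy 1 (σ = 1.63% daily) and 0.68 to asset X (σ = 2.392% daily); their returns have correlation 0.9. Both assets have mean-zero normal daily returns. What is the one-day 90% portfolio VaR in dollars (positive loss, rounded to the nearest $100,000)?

σ_p² = 0.32²·1.63² + 0.68²·2.392² + 2·0.9·0.32·0.68·1.63·2.392 = 4.4449 (%²).
σ_p = √4.4449 = 2.108%.
At 90%, z = 1.282.
VaR = 1.282 × 2.108% = 2.702%; on $400,000,000 that is $10,808,000.

$10,800,000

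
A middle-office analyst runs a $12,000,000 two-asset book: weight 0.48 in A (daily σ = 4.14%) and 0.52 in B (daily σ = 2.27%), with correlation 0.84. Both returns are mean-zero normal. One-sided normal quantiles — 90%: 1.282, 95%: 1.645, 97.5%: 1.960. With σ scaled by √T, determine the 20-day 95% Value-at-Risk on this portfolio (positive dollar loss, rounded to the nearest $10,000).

$2,690,000

σ_p = √(0.48²·4.14² + 0.52²·2.27² + 2·0.84·0.48·0.52·4.14·2.27) = 3.047%.
σ_{20d} = 3.047% × √20 = 13.627%.
VaR = 1.645 × 13.627% = 22.416%; on $12,000,000 that is $2,689,920.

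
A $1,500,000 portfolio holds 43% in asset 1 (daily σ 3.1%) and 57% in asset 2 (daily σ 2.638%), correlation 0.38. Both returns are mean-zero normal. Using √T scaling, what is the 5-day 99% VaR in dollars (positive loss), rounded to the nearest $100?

σ_p = √(0.43²·3.1² + 0.57²·2.638² + 2·0.38·0.43·0.57·3.1·2.638) = 2.358%.
σ_{5d} = 2.358% × √5 = 5.273%.
z(99%) = 2.326.
VaR = 2.326 × 5.273% = 12.265%; on $1,500,000 that is $183,975.

$184,000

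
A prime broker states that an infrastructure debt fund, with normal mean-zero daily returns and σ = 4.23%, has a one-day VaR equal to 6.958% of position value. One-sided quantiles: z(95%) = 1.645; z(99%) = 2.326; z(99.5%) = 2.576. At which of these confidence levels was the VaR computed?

Implied z = VaR/σ = 6.958 / 4.23 = 1.645.
This matches z(95%) = 1.645.

95%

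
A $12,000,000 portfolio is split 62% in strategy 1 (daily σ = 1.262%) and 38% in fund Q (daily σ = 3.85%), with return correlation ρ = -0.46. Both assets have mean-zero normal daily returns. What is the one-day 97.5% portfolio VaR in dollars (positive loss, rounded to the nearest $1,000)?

σ_p² = 0.62²·1.262² + 0.38²·3.85² + 2·-0.46·0.62·0.38·1.262·3.85 = 1.6994 (%²).
σ_p = √1.6994 = 1.304%.
At 97.5%, z = 1.960.
VaR = 1.960 × 1.304% = 2.556%; on $12,000,000 that is $306,720.

$307,000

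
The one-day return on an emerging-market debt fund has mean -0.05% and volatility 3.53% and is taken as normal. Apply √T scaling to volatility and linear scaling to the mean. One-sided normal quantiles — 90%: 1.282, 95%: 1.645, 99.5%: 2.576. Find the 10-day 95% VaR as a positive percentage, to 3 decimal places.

σ_{10d} = 3.53% × √10 = 11.163%; μ_{10d} = 10 × -0.05% = -0.500%.
VaR = −(-0.500%) + 1.645 × 11.163% = 18.863%.

18.863%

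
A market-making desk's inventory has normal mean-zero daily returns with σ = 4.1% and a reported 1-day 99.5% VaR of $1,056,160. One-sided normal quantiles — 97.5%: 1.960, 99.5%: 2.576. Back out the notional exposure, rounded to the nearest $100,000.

VaR as a fraction of value: z·σ = 2.576 × 4.1% = 10.5616%.
Position = $1,056,160 / 0.105616 = $10,000,000.

$10,000,000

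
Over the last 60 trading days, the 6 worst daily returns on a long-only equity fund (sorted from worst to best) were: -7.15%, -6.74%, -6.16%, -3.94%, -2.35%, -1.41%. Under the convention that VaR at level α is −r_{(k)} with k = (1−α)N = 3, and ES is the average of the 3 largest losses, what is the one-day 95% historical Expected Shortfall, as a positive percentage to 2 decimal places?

6.68%

The 3 worst returns sum to -20.05%.
ES = −(-20.05%) / 3 = 6.6833…% ≈ 6.68%.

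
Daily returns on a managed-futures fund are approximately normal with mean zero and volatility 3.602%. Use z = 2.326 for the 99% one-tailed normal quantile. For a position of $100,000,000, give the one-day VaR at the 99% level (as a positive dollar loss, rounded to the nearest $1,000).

$8,378,000

VaR = z·σ = 2.326 × 3.602% = 8.378%.
On $100,000,000: 0.08378 × $100,000,000 = $8,378,000.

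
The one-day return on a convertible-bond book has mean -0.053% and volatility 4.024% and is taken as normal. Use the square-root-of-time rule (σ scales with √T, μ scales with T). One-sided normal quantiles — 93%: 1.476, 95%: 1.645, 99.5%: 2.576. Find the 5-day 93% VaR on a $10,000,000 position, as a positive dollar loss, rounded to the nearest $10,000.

σ_{5d} = 4.024% × √5 = 8.998%; μ_{5d} = 5 × -0.053% = -0.265%.
VaR = −(-0.265%) + 1.476 × 8.998% = 13.546%.
On $10,000,000: 0.13546 × $10,000,000 = $1,354,600.

$1,350,000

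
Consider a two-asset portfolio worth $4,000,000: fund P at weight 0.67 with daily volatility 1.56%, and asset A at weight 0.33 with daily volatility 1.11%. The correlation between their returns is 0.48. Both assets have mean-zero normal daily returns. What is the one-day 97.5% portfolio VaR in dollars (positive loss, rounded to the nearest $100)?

$99,000

σ_p² = 0.67²·1.56² + 0.33²·1.11² + 2·0.48·0.67·0.33·1.56·1.11 = 1.5942 (%²).
σ_p = √1.5942 = 1.263%.
At 97.5%, z = 1.960.
VaR = 1.960 × 1.263% = 2.475%; on $4,000,000 that is $99,000.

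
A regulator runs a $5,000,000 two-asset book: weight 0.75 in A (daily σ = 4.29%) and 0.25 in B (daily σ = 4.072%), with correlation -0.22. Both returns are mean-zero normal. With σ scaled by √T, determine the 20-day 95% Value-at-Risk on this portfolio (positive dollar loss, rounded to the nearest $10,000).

$1,160,000

σ_p = √(0.75²·4.29² + 0.25²·4.072² + 2·-0.22·0.75·0.25·4.29·4.072) = 3.154%.
σ_{20d} = 3.154% × √20 = 14.105%.
z(95%) = 1.645.
VaR = 1.645 × 14.105% = 23.203%; on $5,000,000 that is $1,160,150.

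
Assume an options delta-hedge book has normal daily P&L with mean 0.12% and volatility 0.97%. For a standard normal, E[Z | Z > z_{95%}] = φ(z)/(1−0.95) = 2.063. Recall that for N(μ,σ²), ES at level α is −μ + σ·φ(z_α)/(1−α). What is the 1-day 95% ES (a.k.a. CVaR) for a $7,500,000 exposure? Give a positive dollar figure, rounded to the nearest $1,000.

ES = −(0.12%) + 0.97% × 2.063 = 1.881%.
On $7,500,000: 0.01881 × $7,500,000 = $141,075.

$141,000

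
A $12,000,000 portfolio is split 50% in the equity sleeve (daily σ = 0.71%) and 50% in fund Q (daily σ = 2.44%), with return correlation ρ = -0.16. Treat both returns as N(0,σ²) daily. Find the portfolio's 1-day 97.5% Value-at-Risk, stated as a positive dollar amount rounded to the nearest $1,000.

$286,000

σ_p² = 0.5²·0.71² + 0.5²·2.44² + 2·-0.16·0.5·0.5·0.71·2.44 = 1.4758 (%²).
σ_p = √1.4758 = 1.215%.
At 97.5%, z = 1.960.
VaR = 1.960 × 1.215% = 2.381%; on $12,000,000 that is $285,720.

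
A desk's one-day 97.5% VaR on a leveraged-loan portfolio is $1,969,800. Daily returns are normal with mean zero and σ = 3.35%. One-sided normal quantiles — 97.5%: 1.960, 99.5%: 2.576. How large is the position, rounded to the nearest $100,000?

$30,000,000

VaR as a fraction of value: z·σ = 1.960 × 3.35% = 6.566%.
Position = $1,969,800 / 0.06566 = $30,000,000.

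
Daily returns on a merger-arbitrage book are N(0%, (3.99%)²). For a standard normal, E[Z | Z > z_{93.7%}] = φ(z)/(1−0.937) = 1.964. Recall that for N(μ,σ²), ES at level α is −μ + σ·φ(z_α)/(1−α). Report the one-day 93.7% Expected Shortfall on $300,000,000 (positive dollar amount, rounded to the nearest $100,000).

ES = 3.99% × 1.964 = 7.836%.
On $300,000,000: 0.07836 × $300,000,000 = $23,508,000.

$23,500,000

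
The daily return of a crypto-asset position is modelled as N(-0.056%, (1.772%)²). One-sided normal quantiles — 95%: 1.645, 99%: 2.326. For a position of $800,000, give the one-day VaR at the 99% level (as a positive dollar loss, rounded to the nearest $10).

$33,420

VaR = −μ + z·σ = −(-0.056%) + 2.326 × 1.772% = 4.178%.
On $800,000: 0.04178 × $800,000 = $33,424.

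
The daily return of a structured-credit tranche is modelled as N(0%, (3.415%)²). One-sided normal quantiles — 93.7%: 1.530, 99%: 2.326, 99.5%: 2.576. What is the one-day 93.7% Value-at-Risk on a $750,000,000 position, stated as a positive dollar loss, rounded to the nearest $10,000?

VaR = z·σ = 1.530 × 3.415% = 5.225%.
On $750,000,000: 0.05225 × $750,000,000 = $39,187,500.

$39,190,000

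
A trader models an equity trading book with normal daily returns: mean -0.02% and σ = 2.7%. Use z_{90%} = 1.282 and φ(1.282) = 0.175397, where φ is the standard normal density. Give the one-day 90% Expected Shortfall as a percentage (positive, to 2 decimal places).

4.76%

Tail multiplier: φ(z)/(1−α) = 0.175397 / 0.1 = 1.754.
ES = −(-0.02%) + 2.7% × 1.754 = 4.756%.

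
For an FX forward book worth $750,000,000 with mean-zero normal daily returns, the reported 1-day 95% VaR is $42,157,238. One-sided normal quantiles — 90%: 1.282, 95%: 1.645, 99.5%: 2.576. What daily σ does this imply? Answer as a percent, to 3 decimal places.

3.417%

VaR as a fraction: $42,157,238 / $750,000,000 = 5.621%.
σ = VaR / z = 5.621% / 1.645 = 3.417%.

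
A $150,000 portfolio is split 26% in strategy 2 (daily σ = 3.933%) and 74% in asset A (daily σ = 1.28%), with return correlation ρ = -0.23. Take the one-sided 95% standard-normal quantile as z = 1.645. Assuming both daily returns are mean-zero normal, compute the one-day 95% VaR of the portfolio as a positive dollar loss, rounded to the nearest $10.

σ_p² = 0.26²·3.933² + 0.74²·1.28² + 2·-0.23·0.26·0.74·3.933·1.28 = 1.4973 (%²).
σ_p = √1.4973 = 1.224%.
VaR = 1.645 × 1.224% = 2.013%; on $150,000 that is $3,020.

$3,020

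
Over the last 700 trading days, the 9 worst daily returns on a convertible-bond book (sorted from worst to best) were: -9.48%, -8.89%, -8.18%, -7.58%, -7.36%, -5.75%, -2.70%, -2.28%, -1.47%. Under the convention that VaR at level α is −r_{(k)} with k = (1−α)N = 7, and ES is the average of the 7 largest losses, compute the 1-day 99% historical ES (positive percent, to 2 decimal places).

7.13%

The 7 worst returns sum to -49.94%.
ES = −(-49.94%) / 7 = 7.1342…% ≈ 7.13%.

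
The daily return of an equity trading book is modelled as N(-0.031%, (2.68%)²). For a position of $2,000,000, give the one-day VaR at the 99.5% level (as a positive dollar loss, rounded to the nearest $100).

At 99.5% one-sided, z = 2.576.
VaR = −μ + z·σ = −(-0.031%) + 2.576 × 2.68% = 6.935%.
On $2,000,000: 0.06935 × $2,000,000 = $138,700.

$138,700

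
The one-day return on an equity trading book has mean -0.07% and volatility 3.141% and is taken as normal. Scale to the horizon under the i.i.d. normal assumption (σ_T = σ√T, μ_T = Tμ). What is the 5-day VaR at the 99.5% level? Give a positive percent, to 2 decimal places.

18.44%

At 99.5%, z = 2.576.
σ_{5d} = 3.141% × √5 = 7.023%; μ_{5d} = 5 × -0.07% = -0.350%.
VaR = −(-0.350%) + 2.576 × 7.023% = 18.441%.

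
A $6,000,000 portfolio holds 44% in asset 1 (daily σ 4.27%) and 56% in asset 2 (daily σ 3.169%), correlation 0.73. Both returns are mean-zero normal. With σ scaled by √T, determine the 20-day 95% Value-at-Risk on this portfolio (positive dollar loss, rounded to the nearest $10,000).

σ_p = √(0.44²·4.27² + 0.56²·3.169² + 2·0.73·0.44·0.56·4.27·3.169) = 3.398%.
σ_{20d} = 3.398% × √20 = 15.196%.
z(95%) = 1.645.
VaR = 1.645 × 15.196% = 24.997%; on $6,000,000 that is $1,499,820.

$1,500,000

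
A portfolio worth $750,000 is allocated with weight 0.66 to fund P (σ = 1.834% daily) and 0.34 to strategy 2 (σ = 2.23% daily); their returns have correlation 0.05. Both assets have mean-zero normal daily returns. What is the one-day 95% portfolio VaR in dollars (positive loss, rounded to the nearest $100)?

σ_p² = 0.66²·1.834² + 0.34²·2.23² + 2·0.05·0.66·0.34·1.834·2.23 = 2.1318 (%²).
σ_p = √2.1318 = 1.460%.
At 95%, z = 1.645.
VaR = 1.645 × 1.460% = 2.402%; on $750,000 that is $18,015.

$18,000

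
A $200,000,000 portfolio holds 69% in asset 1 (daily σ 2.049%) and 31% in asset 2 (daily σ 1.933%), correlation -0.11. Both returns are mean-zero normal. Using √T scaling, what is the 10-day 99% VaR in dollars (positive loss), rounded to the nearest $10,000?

$21,680,000

σ_p = √(0.69²·2.049² + 0.31²·1.933² + 2·-0.11·0.69·0.31·2.049·1.933) = 1.474%.
σ_{10d} = 1.474% × √10 = 4.661%.
z(99%) = 2.326.
VaR = 2.326 × 4.661% = 10.841%; on $200,000,000 that is $21,682,000.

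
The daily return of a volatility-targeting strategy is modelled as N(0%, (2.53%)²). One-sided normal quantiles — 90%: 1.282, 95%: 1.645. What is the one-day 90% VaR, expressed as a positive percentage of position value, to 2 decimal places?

VaR = z·σ = 1.282 × 2.53% = 3.243%.

3.24%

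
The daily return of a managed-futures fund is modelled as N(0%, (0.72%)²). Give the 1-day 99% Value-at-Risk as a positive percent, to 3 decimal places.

At 99% one-sided, z = 2.326.
VaR = z·σ = 2.326 × 0.72% = 1.675%.

1.675%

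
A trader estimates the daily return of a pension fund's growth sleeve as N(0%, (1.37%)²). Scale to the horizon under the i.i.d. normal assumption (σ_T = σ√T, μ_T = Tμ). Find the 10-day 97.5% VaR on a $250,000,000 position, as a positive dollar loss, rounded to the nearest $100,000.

At 97.5%, z = 1.960.
σ_{10d} = 1.37% × √10 = 4.332%.
VaR = 1.960 × 4.332% = 8.491%.
On $250,000,000: 0.08491 × $250,000,000 = $21,227,500.

$21,200,000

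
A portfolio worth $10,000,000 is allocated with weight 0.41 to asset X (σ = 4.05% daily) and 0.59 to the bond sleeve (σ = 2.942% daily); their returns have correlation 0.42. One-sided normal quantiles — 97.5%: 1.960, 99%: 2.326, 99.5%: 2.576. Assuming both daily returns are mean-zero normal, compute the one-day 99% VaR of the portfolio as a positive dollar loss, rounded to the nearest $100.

$665,700

σ_p² = 0.41²·4.05² + 0.59²·2.942² + 2·0.42·0.41·0.59·4.05·2.942 = 8.1913 (%²).
σ_p = √8.1913 = 2.862%.
VaR = 2.326 × 2.862% = 6.657%; on $10,000,000 that is $665,700.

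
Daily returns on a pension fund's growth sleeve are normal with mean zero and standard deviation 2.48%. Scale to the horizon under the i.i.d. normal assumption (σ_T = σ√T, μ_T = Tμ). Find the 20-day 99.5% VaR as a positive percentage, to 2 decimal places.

28.57%

At 99.5%, z = 2.576.
σ_{20d} = 2.48% × √20 = 11.091%.
VaR = 2.576 × 11.091% = 28.570%.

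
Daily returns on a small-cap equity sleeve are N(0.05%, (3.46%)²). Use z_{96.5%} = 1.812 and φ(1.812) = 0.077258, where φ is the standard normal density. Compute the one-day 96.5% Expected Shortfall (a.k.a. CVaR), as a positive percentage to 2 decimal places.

Tail multiplier: φ(z)/(1−α) = 0.077258 / 0.035 = 2.207.
ES = −(0.05%) + 3.46% × 2.207 = 7.586%.

7.59%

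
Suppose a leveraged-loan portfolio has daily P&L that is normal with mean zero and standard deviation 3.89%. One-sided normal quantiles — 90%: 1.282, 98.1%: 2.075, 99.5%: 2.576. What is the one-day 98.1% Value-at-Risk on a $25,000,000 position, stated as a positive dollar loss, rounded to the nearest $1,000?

$2,018,000

VaR = z·σ = 2.075 × 3.89% = 8.072%.
On $25,000,000: 0.08072 × $25,000,000 = $2,018,000.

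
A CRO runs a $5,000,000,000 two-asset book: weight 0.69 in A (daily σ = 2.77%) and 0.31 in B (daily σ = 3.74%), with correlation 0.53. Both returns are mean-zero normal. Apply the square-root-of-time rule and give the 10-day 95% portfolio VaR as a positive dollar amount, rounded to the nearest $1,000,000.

σ_p = √(0.69²·2.77² + 0.31²·3.74² + 2·0.53·0.69·0.31·2.77·3.74) = 2.710%.
σ_{10d} = 2.710% × √10 = 8.570%.
z(95%) = 1.645.
VaR = 1.645 × 8.570% = 14.098%; on $5,000,000,000 that is $704,900,000.

$705,000,000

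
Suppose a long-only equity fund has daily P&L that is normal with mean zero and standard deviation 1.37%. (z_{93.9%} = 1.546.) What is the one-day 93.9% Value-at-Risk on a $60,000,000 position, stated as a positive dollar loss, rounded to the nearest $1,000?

VaR = z·σ = 1.546 × 1.37% = 2.118%.
On $60,000,000: 0.02118 × $60,000,000 = $1,270,800.

$1,271,000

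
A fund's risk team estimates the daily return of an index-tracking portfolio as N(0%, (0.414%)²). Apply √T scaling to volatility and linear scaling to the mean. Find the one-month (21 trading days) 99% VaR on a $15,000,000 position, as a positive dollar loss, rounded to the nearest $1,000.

At 99%, z = 2.326.
σ_{21d} = 0.414% × √21 = 1.897%.
VaR = 2.326 × 1.897% = 4.412%.
On $15,000,000: 0.04412 × $15,000,000 = $661,800.

$662,000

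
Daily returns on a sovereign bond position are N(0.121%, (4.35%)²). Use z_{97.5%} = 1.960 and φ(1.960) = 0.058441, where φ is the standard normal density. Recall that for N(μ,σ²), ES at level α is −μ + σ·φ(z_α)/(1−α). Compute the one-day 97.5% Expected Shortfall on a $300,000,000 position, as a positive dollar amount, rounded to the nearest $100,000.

Tail multiplier: φ(z)/(1−α) = 0.058441 / 0.025 = 2.338.
ES = −(0.121%) + 4.35% × 2.338 = 10.049%.
On $300,000,000: 0.10049 × $300,000,000 = $30,147,000.

$30,100,000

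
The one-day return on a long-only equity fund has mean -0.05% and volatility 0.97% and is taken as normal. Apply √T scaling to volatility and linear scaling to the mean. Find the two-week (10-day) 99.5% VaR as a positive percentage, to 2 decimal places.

8.40%

At 99.5%, z = 2.576.
σ_{10d} = 0.97% × √10 = 3.067%; μ_{10d} = 10 × -0.05% = -0.500%.
VaR = −(-0.500%) + 2.576 × 3.067% = 8.401%.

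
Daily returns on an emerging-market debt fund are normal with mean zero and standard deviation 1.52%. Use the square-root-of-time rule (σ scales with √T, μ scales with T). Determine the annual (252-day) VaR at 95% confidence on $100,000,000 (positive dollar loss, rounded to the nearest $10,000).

$39,690,000

At 95%, z = 1.645.
σ_{252d} = 1.52% × √252 = 24.129%.
VaR = 1.645 × 24.129% = 39.692%.
On $100,000,000: 0.39692 × $100,000,000 = $39,692,000.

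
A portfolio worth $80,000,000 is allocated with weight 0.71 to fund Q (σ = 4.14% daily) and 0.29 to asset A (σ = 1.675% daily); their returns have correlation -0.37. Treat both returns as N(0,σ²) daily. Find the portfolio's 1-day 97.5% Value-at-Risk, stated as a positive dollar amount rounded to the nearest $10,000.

σ_p² = 0.71²·4.14² + 0.29²·1.675² + 2·-0.37·0.71·0.29·4.14·1.675 = 7.8194 (%²).
σ_p = √7.8194 = 2.796%.
At 97.5%, z = 1.960.
VaR = 1.960 × 2.796% = 5.480%; on $80,000,000 that is $4,384,000.

$4,380,000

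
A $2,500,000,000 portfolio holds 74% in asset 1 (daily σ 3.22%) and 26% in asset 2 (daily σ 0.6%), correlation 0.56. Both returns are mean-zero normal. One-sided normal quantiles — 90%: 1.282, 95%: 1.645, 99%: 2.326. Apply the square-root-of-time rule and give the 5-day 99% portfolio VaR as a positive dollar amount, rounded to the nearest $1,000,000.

$322,000,000

σ_p = √(0.74²·3.22² + 0.26²·0.6² + 2·0.56·0.74·0.26·3.22·0.6) = 2.474%.
σ_{5d} = 2.474% × √5 = 5.532%.
VaR = 2.326 × 5.532% = 12.867%; on $2,500,000,000 that is $321,675,000.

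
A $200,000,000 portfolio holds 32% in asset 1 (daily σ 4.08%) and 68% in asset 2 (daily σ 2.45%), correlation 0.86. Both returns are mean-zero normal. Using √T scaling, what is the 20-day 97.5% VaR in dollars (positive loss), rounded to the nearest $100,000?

$50,300,000

σ_p = √(0.32²·4.08² + 0.68²·2.45² + 2·0.86·0.32·0.68·4.08·2.45) = 2.867%.
σ_{20d} = 2.867% × √20 = 12.822%.
z(97.5%) = 1.960.
VaR = 1.960 × 12.822% = 25.131%; on $200,000,000 that is $50,262,000.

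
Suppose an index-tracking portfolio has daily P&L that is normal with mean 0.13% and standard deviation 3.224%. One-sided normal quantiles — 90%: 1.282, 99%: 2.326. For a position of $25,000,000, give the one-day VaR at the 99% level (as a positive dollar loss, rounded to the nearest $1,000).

VaR = −μ + z·σ = −(0.13%) + 2.326 × 3.224% = 7.369%.
On $25,000,000: 0.07369 × $25,000,000 = $1,842,250.

$1,842,000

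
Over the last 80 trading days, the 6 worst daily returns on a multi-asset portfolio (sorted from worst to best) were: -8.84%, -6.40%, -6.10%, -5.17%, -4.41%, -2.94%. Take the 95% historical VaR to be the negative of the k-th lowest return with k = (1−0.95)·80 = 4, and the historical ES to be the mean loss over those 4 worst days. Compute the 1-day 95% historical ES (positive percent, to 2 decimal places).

6.63%

The 4 worst returns sum to -26.51%.
ES = −(-26.51%) / 4 = 6.6275% ≈ 6.63%.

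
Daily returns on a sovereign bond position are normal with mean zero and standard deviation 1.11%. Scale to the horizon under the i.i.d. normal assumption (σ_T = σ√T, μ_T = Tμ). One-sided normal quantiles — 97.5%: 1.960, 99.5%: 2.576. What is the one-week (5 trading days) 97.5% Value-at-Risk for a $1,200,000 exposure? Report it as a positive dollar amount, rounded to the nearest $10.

σ_{5d} = 1.11% × √5 = 2.482%.
VaR = 1.960 × 2.482% = 4.865%.
On $1,200,000: 0.04865 × $1,200,000 = $58,380.

$58,380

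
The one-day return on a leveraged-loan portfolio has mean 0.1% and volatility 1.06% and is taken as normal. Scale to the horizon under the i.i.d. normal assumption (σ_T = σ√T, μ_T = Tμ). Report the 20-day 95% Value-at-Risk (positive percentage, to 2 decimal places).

5.80%

At 95%, z = 1.645.
σ_{20d} = 1.06% × √20 = 4.740%; μ_{20d} = 20 × 0.1% = 2.000%.
VaR = −(2.000%) + 1.645 × 4.740% = 5.797%.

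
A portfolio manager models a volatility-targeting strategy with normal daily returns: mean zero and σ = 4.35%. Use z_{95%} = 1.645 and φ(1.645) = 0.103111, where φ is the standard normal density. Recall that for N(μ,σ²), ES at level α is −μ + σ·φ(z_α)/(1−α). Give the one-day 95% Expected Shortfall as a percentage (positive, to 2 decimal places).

8.97%

Tail multiplier: φ(z)/(1−α) = 0.103111 / 0.05 = 2.062.
ES = 4.35% × 2.062 = 8.970%.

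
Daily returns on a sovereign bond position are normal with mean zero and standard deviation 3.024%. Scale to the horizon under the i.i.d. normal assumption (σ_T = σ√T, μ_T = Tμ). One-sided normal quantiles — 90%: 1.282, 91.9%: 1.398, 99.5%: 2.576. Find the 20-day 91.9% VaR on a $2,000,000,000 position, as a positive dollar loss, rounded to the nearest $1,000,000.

$378,000,000

σ_{20d} = 3.024% × √20 = 13.524%.
VaR = 1.398 × 13.524% = 18.907%.
On $2,000,000,000: 0.18907 × $2,000,000,000 = $378,140,000.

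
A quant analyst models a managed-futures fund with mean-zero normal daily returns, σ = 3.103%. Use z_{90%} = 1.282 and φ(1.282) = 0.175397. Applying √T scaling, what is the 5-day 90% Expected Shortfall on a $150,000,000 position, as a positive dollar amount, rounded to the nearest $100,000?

$18,300,000

σ_{5d} = 3.103% × √5 = 6.939%.
ES multiplier = φ(z)/(1−α) = 0.175397/0.1 = 1.754.
ES = 6.939% × 1.754 = 12.171%; on $150,000,000: $18,256,500.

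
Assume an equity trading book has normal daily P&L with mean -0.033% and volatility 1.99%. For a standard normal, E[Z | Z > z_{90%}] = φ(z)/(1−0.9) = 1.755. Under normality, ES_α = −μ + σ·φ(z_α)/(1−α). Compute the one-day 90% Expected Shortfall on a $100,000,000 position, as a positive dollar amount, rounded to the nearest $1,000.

ES = −(-0.033%) + 1.99% × 1.755 = 3.525%.
On $100,000,000: 0.03525 × $100,000,000 = $3,525,000.

$3,525,000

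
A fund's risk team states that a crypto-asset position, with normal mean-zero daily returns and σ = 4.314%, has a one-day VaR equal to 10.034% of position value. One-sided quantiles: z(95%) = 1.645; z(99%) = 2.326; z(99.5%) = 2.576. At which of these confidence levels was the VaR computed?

99%

Implied z = VaR/σ = 10.034 / 4.314 = 2.326.
This matches z(99%) = 2.326.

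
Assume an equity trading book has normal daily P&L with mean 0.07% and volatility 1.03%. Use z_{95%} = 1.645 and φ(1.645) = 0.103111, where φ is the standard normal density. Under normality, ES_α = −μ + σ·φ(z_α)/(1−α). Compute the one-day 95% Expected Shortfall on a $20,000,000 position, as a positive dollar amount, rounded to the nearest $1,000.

Tail multiplier: φ(z)/(1−α) = 0.103111 / 0.05 = 2.062.
ES = −(0.07%) + 1.03% × 2.062 = 2.054%.
On $20,000,000: 0.02054 × $20,000,000 = $410,800.

$411,000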